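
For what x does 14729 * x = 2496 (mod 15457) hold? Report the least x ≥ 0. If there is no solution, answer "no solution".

676

First find gcd(14729, 15457):
15457 = 1×14729 + 728
14729 = 20×728 + 169
728 = 4×169 + 52
169 = 3×52 + 13
52 = 4×13 + 0
gcd = 13 and 13 | 2496, so solutions exist. Divide through by 13: 1133x ≡ 192 (mod 1189).
Now find 1133⁻¹ mod 1189:
1189 = 1*1133 + 56
1133 = 20*56 + 13
56 = 4*13 + 4
13 = 3*4 + 1
4 = 4*1 + 0
Back-substitute:
1 = 13 − 3·4
1 = −3·56 + 13·13
1 = 13·1133 − 263·56
1 = −263·1189 + 276·1133
So 1133⁻¹ ≡ 276 (mod 1189).
Then x ≡ 276·192 ≡ 676 (mod 1189); the smallest non-negative solution is x = 676.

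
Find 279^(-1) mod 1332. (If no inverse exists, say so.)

Compute gcd(279, 1332):
1332 = 4×279 + 216
279 = 1×216 + 63
216 = 3×63 + 27
63 = 2×27 + 9
27 = 3×9 + 0
gcd(279, 1332) = 9 ≠ 1, so 279 has no multiplicative inverse modulo 1332.

no inverse exists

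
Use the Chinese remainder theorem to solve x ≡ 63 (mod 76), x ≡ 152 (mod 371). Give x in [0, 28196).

25751

Write x = 63 + 76·k. Then 76·k ≡ 152 − 63 ≡ 89 (mod 371).
Need 76⁻¹ mod 371. Extended Euclid on (371, 76):
371 = 4×76 + 67
76 = 1×67 + 9
67 = 7×9 + 4
9 = 2×4 + 1
4 = 4×1 + 0
Back-substitute:
1 = 9 − 2·4
1 = −2·67 + 15·9
1 = 15·76 − 17·67
1 = −17·371 + 83·76
76⁻¹ ≡ 83 (mod 371), so k ≡ 83·89 ≡ 338 (mod 371).
x = 63 + 76·338 = 25751.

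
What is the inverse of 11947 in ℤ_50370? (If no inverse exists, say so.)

Apply the Euclidean algorithm to 50370 and 11947:
50370 = 4·11947 + 2582
11947 = 4·2582 + 1619
2582 = 1·1619 + 963
1619 = 1·963 + 656
963 = 1·656 + 307
656 = 2·307 + 42
307 = 7·42 + 13
42 = 3·13 + 3
13 = 4·3 + 1
3 = 3·1 + 0
The gcd is 1. Working backward:
1 = 13 − 4·3
1 = −4·42 + 13·13
1 = 13·307 − 95·42
1 = −95·656 + 203·307
1 = 203·963 − 298·656
1 = −298·1619 + 501·963
1 = 501·2582 − 799·1619
1 = −799·11947 + 3697·2582
1 = 3697·50370 − 15587·11947
So 11947·(-15587) ≡ 1 (mod 50370), and -15587 ≡ 34783 (mod 50370).

34783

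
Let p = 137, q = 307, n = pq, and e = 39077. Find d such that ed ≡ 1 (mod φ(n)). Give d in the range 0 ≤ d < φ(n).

φ(n) = (p−1)(q−1) = 136·306 = 41616.
Need d with 39077·d ≡ 1 (mod 41616). Apply the extended Euclidean algorithm:
41616 = 1·39077 + 2539
39077 = 15·2539 + 992
2539 = 2·992 + 555
992 = 1·555 + 437
555 = 1·437 + 118
437 = 3·118 + 83
118 = 1·83 + 35
83 = 2·35 + 13
35 = 2·13 + 9
13 = 1·9 + 4
9 = 2·4 + 1
4 = 4·1 + 0
Back-substitute:
1 = 9 − 2·4
1 = −2·13 + 3·9
1 = 3·35 − 8·13
1 = −8·83 + 19·35
1 = 19·118 − 27·83
1 = −27·437 + 100·118
1 = 100·555 − 127·437
1 = −127·992 + 227·555
1 = 227·2539 − 581·992
1 = −581·39077 + 8942·2539
1 = 8942·41616 − 9523·39077
So 39077·(-9523) ≡ 1 (mod 41616), hence d ≡ -9523 ≡ 32093 (mod 41616).

32093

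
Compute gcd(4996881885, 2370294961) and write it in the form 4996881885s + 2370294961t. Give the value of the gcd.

1

Euclidean algorithm:
4996881885 = 2·2370294961 + 256291963
2370294961 = 9·256291963 + 63667294
256291963 = 4·63667294 + 1622787
63667294 = 39·1622787 + 378601
1622787 = 4·378601 + 108383
378601 = 3·108383 + 53452
108383 = 2·53452 + 1479
53452 = 36·1479 + 208
1479 = 7·208 + 23
208 = 9·23 + 1
23 = 23·1 + 0
gcd(4996881885, 2370294961) = 1.
Back-substituting:
1 = 208 − 9·23
1 = −9·1479 + 64·208
1 = 64·53452 − 2313·1479
1 = −2313·108383 + 4690·53452
1 = 4690·378601 − 16383·108383
1 = −16383·1622787 + 70222·378601
1 = 70222·63667294 − 2755041·1622787
1 = −2755041·256291963 + 11090386·63667294
1 = 11090386·2370294961 − 102568515·256291963
1 = −102568515·4996881885 + 216227416·2370294961
So 1 = (-102568515)·4996881885 + (216227416)·2370294961.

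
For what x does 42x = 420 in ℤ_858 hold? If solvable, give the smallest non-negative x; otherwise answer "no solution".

10

First find gcd(42, 858):
858 = 20×42 + 18
42 = 2×18 + 6
18 = 3×6 + 0
gcd = 6 and 6 | 420, so solutions exist. Divide through by 6: 7x ≡ 70 (mod 143).
Now find 7⁻¹ mod 143:
143 = 20*7 + 3
7 = 2*3 + 1
3 = 3*1 + 0
Back-substitute:
1 = 7 − 2·3
1 = −2·143 + 41·7
So 7⁻¹ ≡ 41 (mod 143).
Then x ≡ 41·70 ≡ 10 (mod 143); the smallest non-negative solution is x = 10.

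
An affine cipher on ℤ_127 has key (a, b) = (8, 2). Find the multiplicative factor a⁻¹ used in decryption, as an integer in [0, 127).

16

gcd(127, 8) by repeated division:
127 = 15·8 + 7
8 = 1·7 + 1
7 = 7·1 + 0
gcd = 1, so the inverse exists. Back-substitute:
1 = 8 − 7
1 = −127 + 16·8
So 8·16 ≡ 1 (mod 127).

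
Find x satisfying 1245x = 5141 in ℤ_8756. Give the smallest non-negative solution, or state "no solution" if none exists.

1685

First find gcd(1245, 8756):
8756 = 7×1245 + 41
1245 = 30×41 + 15
41 = 2×15 + 11
15 = 1×11 + 4
11 = 2×4 + 3
4 = 1×3 + 1
3 = 3×1 + 0
gcd = 1, so a unique solution mod 8756 exists.
Back-substitute for the Bézout coefficients:
1 = 4 − 3
1 = −11 + 3·4
1 = 3·15 − 4·11
1 = −4·41 + 11·15
1 = 11·1245 − 334·41
1 = −334·8756 + 2349·1245
So 1245·(2349) ≡ 1 (mod 8756), giving 1245⁻¹ ≡ 2349.
x ≡ 1245⁻¹·5141 ≡ 2349·5141 ≡ 1685 (mod 8756).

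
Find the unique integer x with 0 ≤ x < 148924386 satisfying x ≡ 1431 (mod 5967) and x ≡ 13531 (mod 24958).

78980643

Write x = 1431 + 5967·k. Then 5967·k ≡ 13531 − 1431 ≡ 12100 (mod 24958).
Need 5967⁻¹ mod 24958. Extended Euclid on (24958, 5967):
24958 = 4×5967 + 1090
5967 = 5×1090 + 517
1090 = 2×517 + 56
517 = 9×56 + 13
56 = 4×13 + 4
13 = 3×4 + 1
4 = 4×1 + 0
Back-substitute:
1 = 13 − 3·4
1 = −3·56 + 13·13
1 = 13·517 − 120·56
1 = −120·1090 + 253·517
1 = 253·5967 − 1385·1090
1 = −1385·24958 + 5793·5967
5967⁻¹ ≡ 5793 (mod 24958), so k ≡ 5793·12100 ≡ 13236 (mod 24958).
x = 1431 + 5967·13236 = 78980643.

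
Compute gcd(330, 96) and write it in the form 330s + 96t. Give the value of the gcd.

Euclidean algorithm:
330 = 3*96 + 42
96 = 2*42 + 12
42 = 3*12 + 6
12 = 2*6 + 0
gcd(330, 96) = 6.
Express as a combination:
6 = 42 − 3·12
6 = −3·96 + 7·42
6 = 7·330 − 24·96
So 6 = (7)·330 + (-24)·96.

6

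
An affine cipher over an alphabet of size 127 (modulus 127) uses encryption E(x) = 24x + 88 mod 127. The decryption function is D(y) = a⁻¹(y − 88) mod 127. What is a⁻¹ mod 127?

90

Extended Euclidean algorithm:
127 = 5×24 + 7
24 = 3×7 + 3
7 = 2×3 + 1
3 = 3×1 + 0
gcd = 1, so the inverse exists. Back-substitute:
1 = 7 − 2·3
1 = −2·24 + 7·7
1 = 7·127 − 37·24
Hence 24⁻¹ ≡ -37 ≡ 90 (mod 127).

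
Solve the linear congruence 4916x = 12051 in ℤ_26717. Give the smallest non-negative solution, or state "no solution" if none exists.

7073

First find gcd(4916, 26717):
26717 = 5·4916 + 2137
4916 = 2·2137 + 642
2137 = 3·642 + 211
642 = 3·211 + 9
211 = 23·9 + 4
9 = 2·4 + 1
4 = 4·1 + 0
gcd = 1, so a unique solution mod 26717 exists.
Back-substitute for the Bézout coefficients:
1 = 9 − 2·4
1 = −2·211 + 47·9
1 = 47·642 − 143·211
1 = −143·2137 + 476·642
1 = 476·4916 − 1095·2137
1 = −1095·26717 + 5951·4916
So 4916·(5951) ≡ 1 (mod 26717), giving 4916⁻¹ ≡ 5951.
x ≡ 4916⁻¹·12051 ≡ 5951·12051 ≡ 7073 (mod 26717).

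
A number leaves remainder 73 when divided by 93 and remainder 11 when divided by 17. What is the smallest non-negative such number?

538

Write x = 73 + 93·k. Then 93·k ≡ 11 − 73 ≡ 6 (mod 17).
Need 93⁻¹ mod 17. Extended Euclid on (17, 8):
17 = 2·8 + 1
8 = 8·1 + 0
Back-substitute:
1 = 17 − 2·8
93⁻¹ ≡ 15 (mod 17), so k ≡ 15·6 ≡ 5 (mod 17).
x = 73 + 93·5 = 538.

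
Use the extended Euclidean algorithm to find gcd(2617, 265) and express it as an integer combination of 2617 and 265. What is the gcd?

Repeated division:
2617 = 9·265 + 232
265 = 1·232 + 33
232 = 7·33 + 1
33 = 33·1 + 0
gcd(2617, 265) = 1.
Back-substituting:
1 = 232 − 7·33
1 = −7·265 + 8·232
1 = 8·2617 − 79·265
So 1 = (8)·2617 + (-79)·265.

1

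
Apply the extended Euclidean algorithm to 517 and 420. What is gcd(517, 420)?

1

Apply Euclid's algorithm to 517 and 420:
517 = 1×420 + 97
420 = 4×97 + 32
97 = 3×32 + 1
32 = 32×1 + 0
gcd(517, 420) = 1.
Working backward:
1 = 97 − 3·32
1 = −3·420 + 13·97
1 = 13·517 − 16·420
So 1 = (13)·517 + (-16)·420.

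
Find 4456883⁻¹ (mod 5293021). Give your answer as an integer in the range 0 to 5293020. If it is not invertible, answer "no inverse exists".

3638383

gcd(5293021, 4456883) by repeated division:
5293021 = 1*4456883 + 836138
4456883 = 5*836138 + 276193
836138 = 3*276193 + 7559
276193 = 36*7559 + 4069
7559 = 1*4069 + 3490
4069 = 1*3490 + 579
3490 = 6*579 + 16
579 = 36*16 + 3
16 = 5*3 + 1
3 = 3*1 + 0
The gcd is 1. Working backward:
1 = 16 − 5·3
1 = −5·579 + 181·16
1 = 181·3490 − 1091·579
1 = −1091·4069 + 1272·3490
1 = 1272·7559 − 2363·4069
1 = −2363·276193 + 86340·7559
1 = 86340·836138 − 261383·276193
1 = −261383·4456883 + 1393255·836138
1 = 1393255·5293021 − 1654638·4456883
Thus 4456883·(-1654638) ≡ 1 (mod 5293021); reducing, -1654638 mod 5293021 = 3638383.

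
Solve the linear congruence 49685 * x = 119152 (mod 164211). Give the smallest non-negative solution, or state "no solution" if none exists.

First find gcd(49685, 164211):
164211 = 3×49685 + 15156
49685 = 3×15156 + 4217
15156 = 3×4217 + 2505
4217 = 1×2505 + 1712
2505 = 1×1712 + 793
1712 = 2×793 + 126
793 = 6×126 + 37
126 = 3×37 + 15
37 = 2×15 + 7
15 = 2×7 + 1
7 = 7×1 + 0
gcd = 1, so a unique solution mod 164211 exists.
Back-substitute for the Bézout coefficients:
1 = 15 − 2·7
1 = −2·37 + 5·15
1 = 5·126 − 17·37
1 = −17·793 + 107·126
1 = 107·1712 − 231·793
1 = −231·2505 + 338·1712
1 = 338·4217 − 569·2505
1 = −569·15156 + 2045·4217
1 = 2045·49685 − 6704·15156
1 = −6704·164211 + 22157·49685
So 49685·(22157) ≡ 1 (mod 164211), giving 49685⁻¹ ≡ 22157.
x ≡ 49685⁻¹·119152 ≡ 22157·119152 ≡ 30617 (mod 164211).

30617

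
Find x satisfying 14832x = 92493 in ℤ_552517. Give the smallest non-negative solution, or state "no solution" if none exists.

First find gcd(14832, 552517):
552517 = 37×14832 + 3733
14832 = 3×3733 + 3633
3733 = 1×3633 + 100
3633 = 36×100 + 33
100 = 3×33 + 1
33 = 33×1 + 0
gcd = 1, so a unique solution mod 552517 exists.
Back-substitute for the Bézout coefficients:
1 = 100 − 3·33
1 = −3·3633 + 109·100
1 = 109·3733 − 112·3633
1 = −112·14832 + 445·3733
1 = 445·552517 − 16577·14832
So 14832·(-16577) ≡ 1 (mod 552517), giving 14832⁻¹ ≡ 535940.
x ≡ 14832⁻¹·92493 ≡ 535940·92493 ≡ 530731 (mod 552517).

530731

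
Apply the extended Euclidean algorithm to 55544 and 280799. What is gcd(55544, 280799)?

1

Apply Euclid's algorithm to 280799 and 55544:
280799 = 5×55544 + 3079
55544 = 18×3079 + 122
3079 = 25×122 + 29
122 = 4×29 + 6
29 = 4×6 + 5
6 = 1×5 + 1
5 = 5×1 + 0
gcd(55544, 280799) = 1.
Back-substituting:
1 = 6 − 5
1 = −29 + 5·6
1 = 5·122 − 21·29
1 = −21·3079 + 530·122
1 = 530·55544 − 9561·3079
1 = −9561·280799 + 48335·55544
So 1 = (-9561)·280799 + (48335)·55544.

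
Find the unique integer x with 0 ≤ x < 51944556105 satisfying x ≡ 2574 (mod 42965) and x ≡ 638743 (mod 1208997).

Write x = 2574 + 42965·k. Then 42965·k ≡ 638743 − 2574 ≡ 636169 (mod 1208997).
Need 42965⁻¹ mod 1208997. Extended Euclid on (1208997, 42965):
1208997 = 28*42965 + 5977
42965 = 7*5977 + 1126
5977 = 5*1126 + 347
1126 = 3*347 + 85
347 = 4*85 + 7
85 = 12*7 + 1
7 = 7*1 + 0
Back-substitute:
1 = 85 − 12·7
1 = −12·347 + 49·85
1 = 49·1126 − 159·347
1 = −159·5977 + 844·1126
1 = 844·42965 − 6067·5977
1 = −6067·1208997 + 170720·42965
42965⁻¹ ≡ 170720 (mod 1208997), so k ≡ 170720·636169 ≡ 153176 (mod 1208997).
x = 2574 + 42965·153176 = 6581209414.

6581209414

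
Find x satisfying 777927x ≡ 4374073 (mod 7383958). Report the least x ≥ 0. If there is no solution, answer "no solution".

First find gcd(777927, 7383958):
7383958 = 9*777927 + 382615
777927 = 2*382615 + 12697
382615 = 30*12697 + 1705
12697 = 7*1705 + 762
1705 = 2*762 + 181
762 = 4*181 + 38
181 = 4*38 + 29
38 = 1*29 + 9
29 = 3*9 + 2
9 = 4*2 + 1
2 = 2*1 + 0
gcd = 1, so a unique solution mod 7383958 exists.
Back-substitute for the Bézout coefficients:
1 = 9 − 4·2
1 = −4·29 + 13·9
1 = 13·38 − 17·29
1 = −17·181 + 81·38
1 = 81·762 − 341·181
1 = −341·1705 + 763·762
1 = 763·12697 − 5682·1705
1 = −5682·382615 + 171223·12697
1 = 171223·777927 − 348128·382615
1 = −348128·7383958 + 3304375·777927
So 777927·(3304375) ≡ 1 (mod 7383958), giving 777927⁻¹ ≡ 3304375.
x ≡ 777927⁻¹·4374073 ≡ 3304375·4374073 ≡ 3945393 (mod 7383958).

3945393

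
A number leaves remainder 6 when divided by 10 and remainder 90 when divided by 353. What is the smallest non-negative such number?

Write x = 6 + 10·k. Then 10·k ≡ 90 − 6 ≡ 84 (mod 353).
Need 10⁻¹ mod 353. Extended Euclid on (353, 10):
353 = 35*10 + 3
10 = 3*3 + 1
3 = 3*1 + 0
Back-substitute:
1 = 10 − 3·3
1 = −3·353 + 106·10
10⁻¹ ≡ 106 (mod 353), so k ≡ 106·84 ≡ 79 (mod 353).
x = 6 + 10·79 = 796.

796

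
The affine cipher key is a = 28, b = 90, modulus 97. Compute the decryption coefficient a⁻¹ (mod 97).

gcd(97, 28) by repeated division:
97 = 3×28 + 13
28 = 2×13 + 2
13 = 6×2 + 1
2 = 2×1 + 0
The gcd is 1. Working backward:
1 = 13 − 6·2
1 = −6·28 + 13·13
1 = 13·97 − 45·28
Thus 28·(-45) ≡ 1 (mod 97); reducing, -45 mod 97 = 52.

52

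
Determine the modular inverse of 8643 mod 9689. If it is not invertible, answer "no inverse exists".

Run Euclid on (9689, 8643):
9689 = 1*8643 + 1046
8643 = 8*1046 + 275
1046 = 3*275 + 221
275 = 1*221 + 54
221 = 4*54 + 5
54 = 10*5 + 4
5 = 1*4 + 1
4 = 4*1 + 0
The gcd is 1. Working backward:
1 = 5 − 4
1 = −54 + 11·5
1 = 11·221 − 45·54
1 = −45·275 + 56·221
1 = 56·1046 − 213·275
1 = −213·8643 + 1760·1046
1 = 1760·9689 − 1973·8643
Thus 8643·(-1973) ≡ 1 (mod 9689); reducing, -1973 mod 9689 = 7716.

7716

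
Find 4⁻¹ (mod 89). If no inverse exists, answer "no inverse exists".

67

Apply the Euclidean algorithm to 89 and 4:
89 = 22×4 + 1
4 = 4×1 + 0
The gcd is 1. Working backward:
1 = 89 − 22·4
Hence 4⁻¹ ≡ -22 ≡ 67 (mod 89).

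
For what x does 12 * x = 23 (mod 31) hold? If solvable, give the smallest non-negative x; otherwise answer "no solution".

20

First find gcd(12, 31):
31 = 2×12 + 7
12 = 1×7 + 5
7 = 1×5 + 2
5 = 2×2 + 1
2 = 2×1 + 0
gcd = 1, so a unique solution mod 31 exists.
Back-substitute for the Bézout coefficients:
1 = 5 − 2·2
1 = −2·7 + 3·5
1 = 3·12 − 5·7
1 = −5·31 + 13·12
So 12·(13) ≡ 1 (mod 31), giving 12⁻¹ ≡ 13.
x ≡ 12⁻¹·23 ≡ 13·23 ≡ 20 (mod 31).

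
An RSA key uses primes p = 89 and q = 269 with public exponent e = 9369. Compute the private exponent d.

73

φ(n) = (p−1)(q−1) = 88·268 = 23584.
Need d with 9369·d ≡ 1 (mod 23584). Apply the extended Euclidean algorithm:
23584 = 2*9369 + 4846
9369 = 1*4846 + 4523
4846 = 1*4523 + 323
4523 = 14*323 + 1
323 = 323*1 + 0
Back-substitute:
1 = 4523 − 14·323
1 = −14·4846 + 15·4523
1 = 15·9369 − 29·4846
1 = −29·23584 + 73·9369
So 9369·73 ≡ 1 (mod 23584), hence d = 73.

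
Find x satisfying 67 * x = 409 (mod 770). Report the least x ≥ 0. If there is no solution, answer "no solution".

167

First find gcd(67, 770):
770 = 11*67 + 33
67 = 2*33 + 1
33 = 33*1 + 0
gcd = 1, so a unique solution mod 770 exists.
Back-substitute for the Bézout coefficients:
1 = 67 − 2·33
1 = −2·770 + 23·67
So 67·(23) ≡ 1 (mod 770), giving 67⁻¹ ≡ 23.
x ≡ 67⁻¹·409 ≡ 23·409 ≡ 167 (mod 770).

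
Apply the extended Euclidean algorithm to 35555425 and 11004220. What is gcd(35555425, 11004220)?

5

Euclidean algorithm:
35555425 = 3*11004220 + 2542765
11004220 = 4*2542765 + 833160
2542765 = 3*833160 + 43285
833160 = 19*43285 + 10745
43285 = 4*10745 + 305
10745 = 35*305 + 70
305 = 4*70 + 25
70 = 2*25 + 20
25 = 1*20 + 5
20 = 4*5 + 0
gcd(35555425, 11004220) = 5.
Working backward:
5 = 25 − 20
5 = −70 + 3·25
5 = 3·305 − 13·70
5 = −13·10745 + 458·305
5 = 458·43285 − 1845·10745
5 = −1845·833160 + 35513·43285
5 = 35513·2542765 − 108384·833160
5 = −108384·11004220 + 469049·2542765
5 = 469049·35555425 − 1515531·11004220
So 5 = (469049)·35555425 + (-1515531)·11004220.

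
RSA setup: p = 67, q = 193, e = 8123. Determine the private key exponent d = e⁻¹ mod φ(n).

8435

φ(n) = (p−1)(q−1) = 66·192 = 12672.
Need d with 8123·d ≡ 1 (mod 12672). Apply the extended Euclidean algorithm:
12672 = 1×8123 + 4549
8123 = 1×4549 + 3574
4549 = 1×3574 + 975
3574 = 3×975 + 649
975 = 1×649 + 326
649 = 1×326 + 323
326 = 1×323 + 3
323 = 107×3 + 2
3 = 1×2 + 1
2 = 2×1 + 0
Back-substitute:
1 = 3 − 2
1 = −323 + 108·3
1 = 108·326 − 109·323
1 = −109·649 + 217·326
1 = 217·975 − 326·649
1 = −326·3574 + 1195·975
1 = 1195·4549 − 1521·3574
1 = −1521·8123 + 2716·4549
1 = 2716·12672 − 4237·8123
So 8123·(-4237) ≡ 1 (mod 12672), hence d ≡ -4237 ≡ 8435 (mod 12672).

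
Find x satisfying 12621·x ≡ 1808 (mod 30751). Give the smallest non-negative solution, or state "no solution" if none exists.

gcd(12621, 30751):
30751 = 2*12621 + 5509
12621 = 2*5509 + 1603
5509 = 3*1603 + 700
1603 = 2*700 + 203
700 = 3*203 + 91
203 = 2*91 + 21
91 = 4*21 + 7
21 = 3*7 + 0
gcd = 7, but 7 ∤ 1808, so the congruence has no solution.

no solution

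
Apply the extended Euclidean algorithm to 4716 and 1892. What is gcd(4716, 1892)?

Repeated division:
4716 = 2*1892 + 932
1892 = 2*932 + 28
932 = 33*28 + 8
28 = 3*8 + 4
8 = 2*4 + 0
gcd(4716, 1892) = 4.
Express as a combination:
4 = 28 − 3·8
4 = −3·932 + 100·28
4 = 100·1892 − 203·932
4 = −203·4716 + 506·1892
So 4 = (-203)·4716 + (506)·1892.

4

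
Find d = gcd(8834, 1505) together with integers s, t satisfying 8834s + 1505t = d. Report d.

7

Apply Euclid's algorithm to 8834 and 1505:
8834 = 5·1505 + 1309
1505 = 1·1309 + 196
1309 = 6·196 + 133
196 = 1·133 + 63
133 = 2·63 + 7
63 = 9·7 + 0
gcd(8834, 1505) = 7.
Back-substituting:
7 = 133 − 2·63
7 = −2·196 + 3·133
7 = 3·1309 − 20·196
7 = −20·1505 + 23·1309
7 = 23·8834 − 135·1505
So 7 = (23)·8834 + (-135)·1505.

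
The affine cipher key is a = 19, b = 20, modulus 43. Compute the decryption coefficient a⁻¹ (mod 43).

Extended Euclidean algorithm:
43 = 2×19 + 5
19 = 3×5 + 4
5 = 1×4 + 1
4 = 4×1 + 0
gcd = 1, so the inverse exists. Back-substitute:
1 = 5 − 4
1 = −19 + 4·5
1 = 4·43 − 9·19
Thus 19·(-9) ≡ 1 (mod 43); reducing, -9 mod 43 = 34.

34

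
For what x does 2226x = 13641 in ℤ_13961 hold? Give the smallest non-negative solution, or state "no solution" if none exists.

4503

First find gcd(2226, 13961):
13961 = 6*2226 + 605
2226 = 3*605 + 411
605 = 1*411 + 194
411 = 2*194 + 23
194 = 8*23 + 10
23 = 2*10 + 3
10 = 3*3 + 1
3 = 3*1 + 0
gcd = 1, so a unique solution mod 13961 exists.
Back-substitute for the Bézout coefficients:
1 = 10 − 3·3
1 = −3·23 + 7·10
1 = 7·194 − 59·23
1 = −59·411 + 125·194
1 = 125·605 − 184·411
1 = −184·2226 + 677·605
1 = 677·13961 − 4246·2226
So 2226·(-4246) ≡ 1 (mod 13961), giving 2226⁻¹ ≡ 9715.
x ≡ 2226⁻¹·13641 ≡ 9715·13641 ≡ 4503 (mod 13961).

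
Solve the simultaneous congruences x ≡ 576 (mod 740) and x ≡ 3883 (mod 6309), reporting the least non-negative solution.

994396

Write x = 576 + 740·k. Then 740·k ≡ 3883 − 576 ≡ 3307 (mod 6309).
Need 740⁻¹ mod 6309. Extended Euclid on (6309, 740):
6309 = 8·740 + 389
740 = 1·389 + 351
389 = 1·351 + 38
351 = 9·38 + 9
38 = 4·9 + 2
9 = 4·2 + 1
2 = 2·1 + 0
Back-substitute:
1 = 9 − 4·2
1 = −4·38 + 17·9
1 = 17·351 − 157·38
1 = −157·389 + 174·351
1 = 174·740 − 331·389
1 = −331·6309 + 2822·740
740⁻¹ ≡ 2822 (mod 6309), so k ≡ 2822·3307 ≡ 1343 (mod 6309).
x = 576 + 740·1343 = 994396.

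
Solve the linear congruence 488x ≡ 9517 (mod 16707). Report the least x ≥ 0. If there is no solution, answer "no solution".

13748

First find gcd(488, 16707):
16707 = 34×488 + 115
488 = 4×115 + 28
115 = 4×28 + 3
28 = 9×3 + 1
3 = 3×1 + 0
gcd = 1, so a unique solution mod 16707 exists.
Back-substitute for the Bézout coefficients:
1 = 28 − 9·3
1 = −9·115 + 37·28
1 = 37·488 − 157·115
1 = −157·16707 + 5375·488
So 488·(5375) ≡ 1 (mod 16707), giving 488⁻¹ ≡ 5375.
x ≡ 488⁻¹·9517 ≡ 5375·9517 ≡ 13748 (mod 16707).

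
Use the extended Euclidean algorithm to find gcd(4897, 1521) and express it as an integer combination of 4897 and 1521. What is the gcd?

1

Repeated division:
4897 = 3*1521 + 334
1521 = 4*334 + 185
334 = 1*185 + 149
185 = 1*149 + 36
149 = 4*36 + 5
36 = 7*5 + 1
5 = 5*1 + 0
gcd(4897, 1521) = 1.
Express as a combination:
1 = 36 − 7·5
1 = −7·149 + 29·36
1 = 29·185 − 36·149
1 = −36·334 + 65·185
1 = 65·1521 − 296·334
1 = −296·4897 + 953·1521
So 1 = (-296)·4897 + (953)·1521.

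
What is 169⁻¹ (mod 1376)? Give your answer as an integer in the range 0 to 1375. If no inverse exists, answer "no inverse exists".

Extended Euclidean algorithm:
1376 = 8*169 + 24
169 = 7*24 + 1
24 = 24*1 + 0
Since gcd(169, 1376) = 1, back-substitute to write 1 as a combination:
1 = 169 − 7·24
1 = −7·1376 + 57·169
So 169·57 ≡ 1 (mod 1376).

57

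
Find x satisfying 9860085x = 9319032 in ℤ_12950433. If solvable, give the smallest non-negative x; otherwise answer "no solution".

402664

First find gcd(9860085, 12950433):
12950433 = 1·9860085 + 3090348
9860085 = 3·3090348 + 589041
3090348 = 5·589041 + 145143
589041 = 4·145143 + 8469
145143 = 17·8469 + 1170
8469 = 7·1170 + 279
1170 = 4·279 + 54
279 = 5·54 + 9
54 = 6·9 + 0
gcd = 9 and 9 | 9319032, so solutions exist. Divide through by 9: 1095565x ≡ 1035448 (mod 1438937).
Now find 1095565⁻¹ mod 1438937:
1438937 = 1*1095565 + 343372
1095565 = 3*343372 + 65449
343372 = 5*65449 + 16127
65449 = 4*16127 + 941
16127 = 17*941 + 130
941 = 7*130 + 31
130 = 4*31 + 6
31 = 5*6 + 1
6 = 6*1 + 0
Back-substitute:
1 = 31 − 5·6
1 = −5·130 + 21·31
1 = 21·941 − 152·130
1 = −152·16127 + 2605·941
1 = 2605·65449 − 10572·16127
1 = −10572·343372 + 55465·65449
1 = 55465·1095565 − 176967·343372
1 = −176967·1438937 + 232432·1095565
So 1095565⁻¹ ≡ 232432 (mod 1438937).
Then x ≡ 232432·1035448 ≡ 402664 (mod 1438937); the smallest non-negative solution is x = 402664.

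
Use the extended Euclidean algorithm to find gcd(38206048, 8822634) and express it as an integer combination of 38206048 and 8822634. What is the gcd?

Repeated division:
38206048 = 4*8822634 + 2915512
8822634 = 3*2915512 + 76098
2915512 = 38*76098 + 23788
76098 = 3*23788 + 4734
23788 = 5*4734 + 118
4734 = 40*118 + 14
118 = 8*14 + 6
14 = 2*6 + 2
6 = 3*2 + 0
gcd(38206048, 8822634) = 2.
Express as a combination:
2 = 14 − 2·6
2 = −2·118 + 17·14
2 = 17·4734 − 682·118
2 = −682·23788 + 3427·4734
2 = 3427·76098 − 10963·23788
2 = −10963·2915512 + 420021·76098
2 = 420021·8822634 − 1271026·2915512
2 = −1271026·38206048 + 5504125·8822634
So 2 = (-1271026)·38206048 + (5504125)·8822634.

2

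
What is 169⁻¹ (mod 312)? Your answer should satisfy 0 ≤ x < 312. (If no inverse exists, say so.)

Euclidean algorithm on 312, 169:
312 = 1*169 + 143
169 = 1*143 + 26
143 = 5*26 + 13
26 = 2*13 + 0
The gcd is 13, not 1, hence no inverse exists.

no inverse exists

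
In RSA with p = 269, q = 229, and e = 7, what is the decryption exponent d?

φ(n) = (p−1)(q−1) = 268·228 = 61104.
Need d with 7·d ≡ 1 (mod 61104). Apply the extended Euclidean algorithm:
61104 = 8729·7 + 1
7 = 7·1 + 0
Back-substitute:
1 = 61104 − 8729·7
So 7·(-8729) ≡ 1 (mod 61104), hence d ≡ -8729 ≡ 52375 (mod 61104).

52375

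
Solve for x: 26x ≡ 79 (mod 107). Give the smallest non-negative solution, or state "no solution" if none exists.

First find gcd(26, 107):
107 = 4×26 + 3
26 = 8×3 + 2
3 = 1×2 + 1
2 = 2×1 + 0
gcd = 1, so a unique solution mod 107 exists.
Back-substitute for the Bézout coefficients:
1 = 3 − 2
1 = −26 + 9·3
1 = 9·107 − 37·26
So 26·(-37) ≡ 1 (mod 107), giving 26⁻¹ ≡ 70.
x ≡ 26⁻¹·79 ≡ 70·79 ≡ 73 (mod 107).

73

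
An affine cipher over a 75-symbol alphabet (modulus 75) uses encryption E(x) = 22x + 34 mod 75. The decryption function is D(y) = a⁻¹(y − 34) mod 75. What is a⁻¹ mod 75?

58

Run Euclid on (75, 22):
75 = 3×22 + 9
22 = 2×9 + 4
9 = 2×4 + 1
4 = 4×1 + 0
Since gcd(22, 75) = 1, back-substitute to write 1 as a combination:
1 = 9 − 2·4
1 = −2·22 + 5·9
1 = 5·75 − 17·22
So 22·(-17) ≡ 1 (mod 75), and -17 ≡ 58 (mod 75).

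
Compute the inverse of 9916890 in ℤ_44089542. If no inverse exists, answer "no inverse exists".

Compute gcd(9916890, 44089542):
44089542 = 4×9916890 + 4421982
9916890 = 2×4421982 + 1072926
4421982 = 4×1072926 + 130278
1072926 = 8×130278 + 30702
130278 = 4×30702 + 7470
30702 = 4×7470 + 822
7470 = 9×822 + 72
822 = 11×72 + 30
72 = 2×30 + 12
30 = 2×12 + 6
12 = 2×6 + 0
Since gcd = 6 > 1, 9916890 is not a unit mod 44089542.

no inverse exists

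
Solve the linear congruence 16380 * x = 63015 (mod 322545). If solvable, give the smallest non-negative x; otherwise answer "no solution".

9948

First find gcd(16380, 322545):
322545 = 19*16380 + 11325
16380 = 1*11325 + 5055
11325 = 2*5055 + 1215
5055 = 4*1215 + 195
1215 = 6*195 + 45
195 = 4*45 + 15
45 = 3*15 + 0
gcd = 15 and 15 | 63015, so solutions exist. Divide through by 15: 1092x ≡ 4201 (mod 21503).
Now find 1092⁻¹ mod 21503:
21503 = 19·1092 + 755
1092 = 1·755 + 337
755 = 2·337 + 81
337 = 4·81 + 13
81 = 6·13 + 3
13 = 4·3 + 1
3 = 3·1 + 0
Back-substitute:
1 = 13 − 4·3
1 = −4·81 + 25·13
1 = 25·337 − 104·81
1 = −104·755 + 233·337
1 = 233·1092 − 337·755
1 = −337·21503 + 6636·1092
So 1092⁻¹ ≡ 6636 (mod 21503).
Then x ≡ 6636·4201 ≡ 9948 (mod 21503); the smallest non-negative solution is x = 9948.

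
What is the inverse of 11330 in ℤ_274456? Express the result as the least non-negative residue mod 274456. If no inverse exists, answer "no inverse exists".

Compute gcd(11330, 274456):
274456 = 24·11330 + 2536
11330 = 4·2536 + 1186
2536 = 2·1186 + 164
1186 = 7·164 + 38
164 = 4·38 + 12
38 = 3·12 + 2
12 = 6·2 + 0
gcd(11330, 274456) = 2 ≠ 1, so 11330 has no multiplicative inverse modulo 274456.

no inverse exists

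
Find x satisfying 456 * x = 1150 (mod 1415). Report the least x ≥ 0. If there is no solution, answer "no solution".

890

First find gcd(456, 1415):
1415 = 3·456 + 47
456 = 9·47 + 33
47 = 1·33 + 14
33 = 2·14 + 5
14 = 2·5 + 4
5 = 1·4 + 1
4 = 4·1 + 0
gcd = 1, so a unique solution mod 1415 exists.
Back-substitute for the Bézout coefficients:
1 = 5 − 4
1 = −14 + 3·5
1 = 3·33 − 7·14
1 = −7·47 + 10·33
1 = 10·456 − 97·47
1 = −97·1415 + 301·456
So 456·(301) ≡ 1 (mod 1415), giving 456⁻¹ ≡ 301.
x ≡ 456⁻¹·1150 ≡ 301·1150 ≡ 890 (mod 1415).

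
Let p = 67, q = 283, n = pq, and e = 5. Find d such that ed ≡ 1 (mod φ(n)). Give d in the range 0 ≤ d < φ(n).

7445

φ(n) = (p−1)(q−1) = 66·282 = 18612.
Need d with 5·d ≡ 1 (mod 18612). Apply the extended Euclidean algorithm:
18612 = 3722*5 + 2
5 = 2*2 + 1
2 = 2*1 + 0
Back-substitute:
1 = 5 − 2·2
1 = −2·18612 + 7445·5
So 5·7445 ≡ 1 (mod 18612), hence d = 7445.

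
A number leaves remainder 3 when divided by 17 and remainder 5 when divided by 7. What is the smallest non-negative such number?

Write x = 3 + 17·k. Then 17·k ≡ 5 − 3 ≡ 2 (mod 7).
Need 17⁻¹ mod 7. Extended Euclid on (7, 3):
7 = 2*3 + 1
3 = 3*1 + 0
Back-substitute:
1 = 7 − 2·3
17⁻¹ ≡ 5 (mod 7), so k ≡ 5·2 ≡ 3 (mod 7).
x = 3 + 17·3 = 54.

54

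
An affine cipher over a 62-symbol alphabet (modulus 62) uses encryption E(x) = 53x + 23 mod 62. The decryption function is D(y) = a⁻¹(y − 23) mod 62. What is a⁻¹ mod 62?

gcd(62, 53) by repeated division:
62 = 1×53 + 9
53 = 5×9 + 8
9 = 1×8 + 1
8 = 8×1 + 0
The gcd is 1. Working backward:
1 = 9 − 8
1 = −53 + 6·9
1 = 6·62 − 7·53
So 53·(-7) ≡ 1 (mod 62), and -7 ≡ 55 (mod 62).

55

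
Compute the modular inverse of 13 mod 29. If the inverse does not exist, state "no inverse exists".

9

gcd(29, 13) by repeated division:
29 = 2×13 + 3
13 = 4×3 + 1
3 = 3×1 + 0
gcd = 1, so the inverse exists. Back-substitute:
1 = 13 − 4·3
1 = −4·29 + 9·13
So 13·9 ≡ 1 (mod 29).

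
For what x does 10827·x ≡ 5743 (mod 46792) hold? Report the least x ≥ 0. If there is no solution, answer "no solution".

First find gcd(10827, 46792):
46792 = 4×10827 + 3484
10827 = 3×3484 + 375
3484 = 9×375 + 109
375 = 3×109 + 48
109 = 2×48 + 13
48 = 3×13 + 9
13 = 1×9 + 4
9 = 2×4 + 1
4 = 4×1 + 0
gcd = 1, so a unique solution mod 46792 exists.
Back-substitute for the Bézout coefficients:
1 = 9 − 2·4
1 = −2·13 + 3·9
1 = 3·48 − 11·13
1 = −11·109 + 25·48
1 = 25·375 − 86·109
1 = −86·3484 + 799·375
1 = 799·10827 − 2483·3484
1 = −2483·46792 + 10731·10827
So 10827·(10731) ≡ 1 (mod 46792), giving 10827⁻¹ ≡ 10731.
x ≡ 10827⁻¹·5743 ≡ 10731·5743 ≡ 3069 (mod 46792).

3069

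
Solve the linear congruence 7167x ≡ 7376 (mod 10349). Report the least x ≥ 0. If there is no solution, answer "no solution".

5956

First find gcd(7167, 10349):
10349 = 1·7167 + 3182
7167 = 2·3182 + 803
3182 = 3·803 + 773
803 = 1·773 + 30
773 = 25·30 + 23
30 = 1·23 + 7
23 = 3·7 + 2
7 = 3·2 + 1
2 = 2·1 + 0
gcd = 1, so a unique solution mod 10349 exists.
Back-substitute for the Bézout coefficients:
1 = 7 − 3·2
1 = −3·23 + 10·7
1 = 10·30 − 13·23
1 = −13·773 + 335·30
1 = 335·803 − 348·773
1 = −348·3182 + 1379·803
1 = 1379·7167 − 3106·3182
1 = −3106·10349 + 4485·7167
So 7167·(4485) ≡ 1 (mod 10349), giving 7167⁻¹ ≡ 4485.
x ≡ 7167⁻¹·7376 ≡ 4485·7376 ≡ 5956 (mod 10349).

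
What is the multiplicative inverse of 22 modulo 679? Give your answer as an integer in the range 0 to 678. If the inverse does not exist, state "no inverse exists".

463

gcd(679, 22) by repeated division:
679 = 30·22 + 19
22 = 1·19 + 3
19 = 6·3 + 1
3 = 3·1 + 0
gcd = 1, so the inverse exists. Back-substitute:
1 = 19 − 6·3
1 = −6·22 + 7·19
1 = 7·679 − 216·22
So 22·(-216) ≡ 1 (mod 679), and -216 ≡ 463 (mod 679).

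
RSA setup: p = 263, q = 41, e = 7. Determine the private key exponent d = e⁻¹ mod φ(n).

φ(n) = (p−1)(q−1) = 262·40 = 10480.
Need d with 7·d ≡ 1 (mod 10480). Apply the extended Euclidean algorithm:
10480 = 1497·7 + 1
7 = 7·1 + 0
Back-substitute:
1 = 10480 − 1497·7
So 7·(-1497) ≡ 1 (mod 10480), hence d ≡ -1497 ≡ 8983 (mod 10480).

8983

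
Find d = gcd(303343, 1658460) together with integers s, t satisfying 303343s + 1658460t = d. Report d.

Apply Euclid's algorithm to 1658460 and 303343:
1658460 = 5·303343 + 141745
303343 = 2·141745 + 19853
141745 = 7·19853 + 2774
19853 = 7·2774 + 435
2774 = 6·435 + 164
435 = 2·164 + 107
164 = 1·107 + 57
107 = 1·57 + 50
57 = 1·50 + 7
50 = 7·7 + 1
7 = 7·1 + 0
gcd(303343, 1658460) = 1.
Working backward:
1 = 50 − 7·7
1 = −7·57 + 8·50
1 = 8·107 − 15·57
1 = −15·164 + 23·107
1 = 23·435 − 61·164
1 = −61·2774 + 389·435
1 = 389·19853 − 2784·2774
1 = −2784·141745 + 19877·19853
1 = 19877·303343 − 42538·141745
1 = −42538·1658460 + 232567·303343
So 1 = (-42538)·1658460 + (232567)·303343.

1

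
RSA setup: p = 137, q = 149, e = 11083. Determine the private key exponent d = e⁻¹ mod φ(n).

φ(n) = (p−1)(q−1) = 136·148 = 20128.
Need d with 11083·d ≡ 1 (mod 20128). Apply the extended Euclidean algorithm:
20128 = 1·11083 + 9045
11083 = 1·9045 + 2038
9045 = 4·2038 + 893
2038 = 2·893 + 252
893 = 3·252 + 137
252 = 1·137 + 115
137 = 1·115 + 22
115 = 5·22 + 5
22 = 4·5 + 2
5 = 2·2 + 1
2 = 2·1 + 0
Back-substitute:
1 = 5 − 2·2
1 = −2·22 + 9·5
1 = 9·115 − 47·22
1 = −47·137 + 56·115
1 = 56·252 − 103·137
1 = −103·893 + 365·252
1 = 365·2038 − 833·893
1 = −833·9045 + 3697·2038
1 = 3697·11083 − 4530·9045
1 = −4530·20128 + 8227·11083
So 11083·8227 ≡ 1 (mod 20128), hence d = 8227.

8227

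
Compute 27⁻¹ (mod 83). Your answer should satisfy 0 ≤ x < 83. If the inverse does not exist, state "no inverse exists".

Run Euclid on (83, 27):
83 = 3·27 + 2
27 = 13·2 + 1
2 = 2·1 + 0
gcd = 1, so the inverse exists. Back-substitute:
1 = 27 − 13·2
1 = −13·83 + 40·27
So 27·40 ≡ 1 (mod 83).

40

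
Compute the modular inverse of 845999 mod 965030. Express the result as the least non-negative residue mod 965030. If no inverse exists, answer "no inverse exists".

Compute gcd(845999, 965030):
965030 = 1*845999 + 119031
845999 = 7*119031 + 12782
119031 = 9*12782 + 3993
12782 = 3*3993 + 803
3993 = 4*803 + 781
803 = 1*781 + 22
781 = 35*22 + 11
22 = 2*11 + 0
Since gcd = 11 > 1, 845999 is not a unit mod 965030.

no inverse exists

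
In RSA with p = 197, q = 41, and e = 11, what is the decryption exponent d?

2851

φ(n) = (p−1)(q−1) = 196·40 = 7840.
Need d with 11·d ≡ 1 (mod 7840). Apply the extended Euclidean algorithm:
7840 = 712×11 + 8
11 = 1×8 + 3
8 = 2×3 + 2
3 = 1×2 + 1
2 = 2×1 + 0
Back-substitute:
1 = 3 − 2
1 = −8 + 3·3
1 = 3·11 − 4·8
1 = −4·7840 + 2851·11
So 11·2851 ≡ 1 (mod 7840), hence d = 2851.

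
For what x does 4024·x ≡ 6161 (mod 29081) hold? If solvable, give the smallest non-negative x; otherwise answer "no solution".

5718

First find gcd(4024, 29081):
29081 = 7*4024 + 913
4024 = 4*913 + 372
913 = 2*372 + 169
372 = 2*169 + 34
169 = 4*34 + 33
34 = 1*33 + 1
33 = 33*1 + 0
gcd = 1, so a unique solution mod 29081 exists.
Back-substitute for the Bézout coefficients:
1 = 34 − 33
1 = −169 + 5·34
1 = 5·372 − 11·169
1 = −11·913 + 27·372
1 = 27·4024 − 119·913
1 = −119·29081 + 860·4024
So 4024·(860) ≡ 1 (mod 29081), giving 4024⁻¹ ≡ 860.
x ≡ 4024⁻¹·6161 ≡ 860·6161 ≡ 5718 (mod 29081).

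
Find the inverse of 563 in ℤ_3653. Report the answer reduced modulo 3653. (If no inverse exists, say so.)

Apply the Euclidean algorithm to 3653 and 563:
3653 = 6×563 + 275
563 = 2×275 + 13
275 = 21×13 + 2
13 = 6×2 + 1
2 = 2×1 + 0
The gcd is 1. Working backward:
1 = 13 − 6·2
1 = −6·275 + 127·13
1 = 127·563 − 260·275
1 = −260·3653 + 1687·563
So 563·1687 ≡ 1 (mod 3653).

1687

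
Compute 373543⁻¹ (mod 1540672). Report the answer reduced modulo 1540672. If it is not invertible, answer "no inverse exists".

1371927

Extended Euclidean algorithm:
1540672 = 4×373543 + 46500
373543 = 8×46500 + 1543
46500 = 30×1543 + 210
1543 = 7×210 + 73
210 = 2×73 + 64
73 = 1×64 + 9
64 = 7×9 + 1
9 = 9×1 + 0
gcd = 1, so the inverse exists. Back-substitute:
1 = 64 − 7·9
1 = −7·73 + 8·64
1 = 8·210 − 23·73
1 = −23·1543 + 169·210
1 = 169·46500 − 5093·1543
1 = −5093·373543 + 40913·46500
1 = 40913·1540672 − 168745·373543
Hence 373543⁻¹ ≡ -168745 ≡ 1371927 (mod 1540672).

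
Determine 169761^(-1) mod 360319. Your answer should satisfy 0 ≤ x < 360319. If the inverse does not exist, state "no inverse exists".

Run Euclid on (360319, 169761):
360319 = 2*169761 + 20797
169761 = 8*20797 + 3385
20797 = 6*3385 + 487
3385 = 6*487 + 463
487 = 1*463 + 24
463 = 19*24 + 7
24 = 3*7 + 3
7 = 2*3 + 1
3 = 3*1 + 0
Since gcd(169761, 360319) = 1, back-substitute to write 1 as a combination:
1 = 7 − 2·3
1 = −2·24 + 7·7
1 = 7·463 − 135·24
1 = −135·487 + 142·463
1 = 142·3385 − 987·487
1 = −987·20797 + 6064·3385
1 = 6064·169761 − 49499·20797
1 = −49499·360319 + 105062·169761
So 169761·105062 ≡ 1 (mod 360319).

105062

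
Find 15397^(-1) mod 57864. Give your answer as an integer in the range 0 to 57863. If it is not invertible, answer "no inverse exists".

gcd(57864, 15397) by repeated division:
57864 = 3·15397 + 11673
15397 = 1·11673 + 3724
11673 = 3·3724 + 501
3724 = 7·501 + 217
501 = 2·217 + 67
217 = 3·67 + 16
67 = 4·16 + 3
16 = 5·3 + 1
3 = 3·1 + 0
The gcd is 1. Working backward:
1 = 16 − 5·3
1 = −5·67 + 21·16
1 = 21·217 − 68·67
1 = −68·501 + 157·217
1 = 157·3724 − 1167·501
1 = −1167·11673 + 3658·3724
1 = 3658·15397 − 4825·11673
1 = −4825·57864 + 18133·15397
So 15397·18133 ≡ 1 (mod 57864).

18133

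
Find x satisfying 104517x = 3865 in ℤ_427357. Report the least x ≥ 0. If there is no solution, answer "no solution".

gcd(104517, 427357):
427357 = 4×104517 + 9289
104517 = 11×9289 + 2338
9289 = 3×2338 + 2275
2338 = 1×2275 + 63
2275 = 36×63 + 7
63 = 9×7 + 0
gcd = 7, but 7 ∤ 3865, so the congruence has no solution.

no solution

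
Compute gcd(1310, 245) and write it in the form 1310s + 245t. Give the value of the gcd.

Euclidean algorithm:
1310 = 5*245 + 85
245 = 2*85 + 75
85 = 1*75 + 10
75 = 7*10 + 5
10 = 2*5 + 0
gcd(1310, 245) = 5.
Working backward:
5 = 75 − 7·10
5 = −7·85 + 8·75
5 = 8·245 − 23·85
5 = −23·1310 + 123·245
So 5 = (-23)·1310 + (123)·245.

5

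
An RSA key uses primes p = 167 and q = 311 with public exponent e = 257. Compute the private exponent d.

45453

φ(n) = (p−1)(q−1) = 166·310 = 51460.
Need d with 257·d ≡ 1 (mod 51460). Apply the extended Euclidean algorithm:
51460 = 200×257 + 60
257 = 4×60 + 17
60 = 3×17 + 9
17 = 1×9 + 8
9 = 1×8 + 1
8 = 8×1 + 0
Back-substitute:
1 = 9 − 8
1 = −17 + 2·9
1 = 2·60 − 7·17
1 = −7·257 + 30·60
1 = 30·51460 − 6007·257
So 257·(-6007) ≡ 1 (mod 51460), hence d ≡ -6007 ≡ 45453 (mod 51460).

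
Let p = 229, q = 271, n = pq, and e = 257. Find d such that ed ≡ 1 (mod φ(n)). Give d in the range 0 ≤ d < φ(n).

φ(n) = (p−1)(q−1) = 228·270 = 61560.
Need d with 257·d ≡ 1 (mod 61560). Apply the extended Euclidean algorithm:
61560 = 239·257 + 137
257 = 1·137 + 120
137 = 1·120 + 17
120 = 7·17 + 1
17 = 17·1 + 0
Back-substitute:
1 = 120 − 7·17
1 = −7·137 + 8·120
1 = 8·257 − 15·137
1 = −15·61560 + 3593·257
So 257·3593 ≡ 1 (mod 61560), hence d = 3593.

3593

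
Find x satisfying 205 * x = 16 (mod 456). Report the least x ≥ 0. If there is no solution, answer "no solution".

376

First find gcd(205, 456):
456 = 2·205 + 46
205 = 4·46 + 21
46 = 2·21 + 4
21 = 5·4 + 1
4 = 4·1 + 0
gcd = 1, so a unique solution mod 456 exists.
Back-substitute for the Bézout coefficients:
1 = 21 − 5·4
1 = −5·46 + 11·21
1 = 11·205 − 49·46
1 = −49·456 + 109·205
So 205·(109) ≡ 1 (mod 456), giving 205⁻¹ ≡ 109.
x ≡ 205⁻¹·16 ≡ 109·16 ≡ 376 (mod 456).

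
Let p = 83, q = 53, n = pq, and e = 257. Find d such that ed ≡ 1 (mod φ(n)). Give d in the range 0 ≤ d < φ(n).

φ(n) = (p−1)(q−1) = 82·52 = 4264.
Need d with 257·d ≡ 1 (mod 4264). Apply the extended Euclidean algorithm:
4264 = 16·257 + 152
257 = 1·152 + 105
152 = 1·105 + 47
105 = 2·47 + 11
47 = 4·11 + 3
11 = 3·3 + 2
3 = 1·2 + 1
2 = 2·1 + 0
Back-substitute:
1 = 3 − 2
1 = −11 + 4·3
1 = 4·47 − 17·11
1 = −17·105 + 38·47
1 = 38·152 − 55·105
1 = −55·257 + 93·152
1 = 93·4264 − 1543·257
So 257·(-1543) ≡ 1 (mod 4264), hence d ≡ -1543 ≡ 2721 (mod 4264).

2721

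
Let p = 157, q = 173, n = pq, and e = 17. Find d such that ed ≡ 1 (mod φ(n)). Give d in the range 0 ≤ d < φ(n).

φ(n) = (p−1)(q−1) = 156·172 = 26832.
Need d with 17·d ≡ 1 (mod 26832). Apply the extended Euclidean algorithm:
26832 = 1578·17 + 6
17 = 2·6 + 5
6 = 1·5 + 1
5 = 5·1 + 0
Back-substitute:
1 = 6 − 5
1 = −17 + 3·6
1 = 3·26832 − 4735·17
So 17·(-4735) ≡ 1 (mod 26832), hence d ≡ -4735 ≡ 22097 (mod 26832).

22097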